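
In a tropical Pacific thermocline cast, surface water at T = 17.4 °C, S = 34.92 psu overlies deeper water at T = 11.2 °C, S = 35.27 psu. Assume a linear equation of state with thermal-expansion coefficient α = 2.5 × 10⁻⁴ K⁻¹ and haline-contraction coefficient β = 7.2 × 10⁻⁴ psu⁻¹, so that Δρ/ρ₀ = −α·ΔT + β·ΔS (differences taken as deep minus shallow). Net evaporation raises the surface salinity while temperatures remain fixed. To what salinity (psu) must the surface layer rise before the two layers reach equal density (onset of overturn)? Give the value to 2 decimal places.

37.42 psu

Neutral buoyancy requires −α(T_deep − T_surf) + β(S_deep − S_surf′) = 0.
S_surf′ = S_deep − (α/β)·ΔT = 35.27 − (2.5 × 10⁻⁴/7.2 × 10⁻⁴)·(-6.2) = 37.4228 psu.
Increase required: 37.4228 − 34.92 = 2.5028 psu.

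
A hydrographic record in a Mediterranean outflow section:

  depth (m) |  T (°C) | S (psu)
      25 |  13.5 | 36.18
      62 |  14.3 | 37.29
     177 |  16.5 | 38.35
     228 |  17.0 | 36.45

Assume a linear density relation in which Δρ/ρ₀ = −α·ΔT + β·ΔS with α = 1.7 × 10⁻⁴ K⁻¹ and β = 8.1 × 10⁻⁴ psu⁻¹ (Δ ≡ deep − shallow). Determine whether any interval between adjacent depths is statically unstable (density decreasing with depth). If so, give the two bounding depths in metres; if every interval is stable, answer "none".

Evaluate Δρ/ρ₀ = −αΔT + βΔS across each adjacent pair:
  25–62 m: −αΔT+βΔS = −(1.7 × 10⁻⁴)(+0.8)+(8.1 × 10⁻⁴)(+1.11) = 7.6 × 10⁻⁴ → stable
  62–177 m: −αΔT+βΔS = −(1.7 × 10⁻⁴)(+2.2)+(8.1 × 10⁻⁴)(+1.06) = 4.8 × 10⁻⁴ → stable
  177–228 m: −αΔT+βΔS = −(1.7 × 10⁻⁴)(+0.5)+(8.1 × 10⁻⁴)(-1.90) = -1.6 × 10⁻³ → UNSTABLE
The 177–228 m interval has Δρ < 0: lighter water underlies denser water.

177–228 m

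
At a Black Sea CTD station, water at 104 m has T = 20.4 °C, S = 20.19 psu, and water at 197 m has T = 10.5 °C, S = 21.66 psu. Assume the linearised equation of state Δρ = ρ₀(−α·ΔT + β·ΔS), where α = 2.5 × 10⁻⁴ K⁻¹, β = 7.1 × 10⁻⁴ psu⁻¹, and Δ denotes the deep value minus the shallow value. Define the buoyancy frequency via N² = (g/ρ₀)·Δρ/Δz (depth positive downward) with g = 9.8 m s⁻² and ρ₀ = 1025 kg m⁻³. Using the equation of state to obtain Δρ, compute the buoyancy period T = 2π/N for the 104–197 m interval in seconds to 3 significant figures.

ΔT = -9.9 K, ΔS = +1.47 psu (deep − shallow).
Δρ/ρ₀ = −αΔT + βΔS = 2.475 × 10⁻³ + 1.0437 × 10⁻³ = 3.5187 × 10⁻³, so Δρ ≈ 3.607 kg m⁻³.
N² = (g/ρ₀)·Δρ/Δz = g·(Δρ/ρ₀)/Δz = 9.8 × 3.5187 × 10⁻³ / 93 = 3.7079 × 10⁻⁴ s⁻².
N = √(3.7079 × 10⁻⁴) = 0.019256 rad s⁻¹ → T = 2π/N = 326.30 s ≈ 326 s.

326 s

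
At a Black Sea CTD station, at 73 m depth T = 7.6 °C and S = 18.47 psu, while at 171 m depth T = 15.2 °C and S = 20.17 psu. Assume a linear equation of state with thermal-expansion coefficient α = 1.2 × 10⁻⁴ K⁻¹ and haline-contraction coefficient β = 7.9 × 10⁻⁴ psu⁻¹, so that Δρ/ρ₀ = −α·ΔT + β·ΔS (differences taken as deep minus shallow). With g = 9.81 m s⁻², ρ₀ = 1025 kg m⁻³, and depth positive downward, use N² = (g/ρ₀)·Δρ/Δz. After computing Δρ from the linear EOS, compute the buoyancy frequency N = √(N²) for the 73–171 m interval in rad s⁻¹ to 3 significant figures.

6.57 × 10⁻³ rad s⁻¹

ΔT = +7.6 K, ΔS = +1.70 psu (deep − shallow).
Δρ/ρ₀ = −αΔT + βΔS = -9.12 × 10⁻⁴ + 1.343 × 10⁻³ = 4.31 × 10⁻⁴, so Δρ ≈ 0.4418 kg m⁻³.
N² = (g/ρ₀)·Δρ/Δz = g·(Δρ/ρ₀)/Δz = 9.81 × 4.31 × 10⁻⁴ / 98 = 4.3144 × 10⁻⁵ s⁻².
N = √(4.3144 × 10⁻⁵) = 6.5684 × 10⁻³ rad s⁻¹ ≈ 6.57 × 10⁻³ rad s⁻¹.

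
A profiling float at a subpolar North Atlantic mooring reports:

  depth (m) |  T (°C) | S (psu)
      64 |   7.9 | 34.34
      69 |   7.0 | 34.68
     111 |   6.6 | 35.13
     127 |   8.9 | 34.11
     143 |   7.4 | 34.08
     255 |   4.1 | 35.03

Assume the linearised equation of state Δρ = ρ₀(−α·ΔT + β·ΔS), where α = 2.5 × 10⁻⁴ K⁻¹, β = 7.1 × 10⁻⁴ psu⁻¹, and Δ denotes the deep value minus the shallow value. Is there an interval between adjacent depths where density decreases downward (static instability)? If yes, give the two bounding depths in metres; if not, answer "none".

111–127 m

Evaluate Δρ/ρ₀ = −αΔT + βΔS across each adjacent pair:
  64–69 m: −αΔT+βΔS = −(2.5 × 10⁻⁴)(-0.9)+(7.1 × 10⁻⁴)(+0.34) = 4.7 × 10⁻⁴ → stable
  69–111 m: −αΔT+βΔS = −(2.5 × 10⁻⁴)(-0.4)+(7.1 × 10⁻⁴)(+0.45) = 4.2 × 10⁻⁴ → stable
  111–127 m: −αΔT+βΔS = −(2.5 × 10⁻⁴)(+2.3)+(7.1 × 10⁻⁴)(-1.02) = -1.3 × 10⁻³ → UNSTABLE
  127–143 m: −αΔT+βΔS = −(2.5 × 10⁻⁴)(-1.5)+(7.1 × 10⁻⁴)(-0.03) = 3.5 × 10⁻⁴ → stable
  143–255 m: −αΔT+βΔS = −(2.5 × 10⁻⁴)(-3.3)+(7.1 × 10⁻⁴)(+0.95) = 1.5 × 10⁻³ → stable
The 111–127 m interval has Δρ < 0: lighter water underlies denser water.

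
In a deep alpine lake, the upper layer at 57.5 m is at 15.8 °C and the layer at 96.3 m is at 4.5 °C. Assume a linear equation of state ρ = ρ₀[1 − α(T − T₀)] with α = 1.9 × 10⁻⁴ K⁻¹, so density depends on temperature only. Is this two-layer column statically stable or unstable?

ΔT = 4.5 − 15.8 = -11.3 K, so Δρ/ρ₀ = −αΔT = 2.147 × 10⁻³.
Δρ/ρ₀ > 0, so Δρ > 0: deeper water is denser → statically stable.

stable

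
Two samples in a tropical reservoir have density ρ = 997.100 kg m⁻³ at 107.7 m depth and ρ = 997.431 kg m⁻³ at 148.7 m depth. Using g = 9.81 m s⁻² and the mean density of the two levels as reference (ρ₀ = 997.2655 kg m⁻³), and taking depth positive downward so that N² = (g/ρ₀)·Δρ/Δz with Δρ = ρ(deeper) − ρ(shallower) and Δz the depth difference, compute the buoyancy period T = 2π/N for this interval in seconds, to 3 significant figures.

Δρ = 997.431 − 997.100 = 0.331 kg m⁻³ over Δz = 148.7 − 107.7 = 41 m.
N² = (9.81/997.2655) × (0.331/41) = 7.9415 × 10⁻⁵ s⁻².
N = √(7.9415 × 10⁻⁵) = 8.9115 × 10⁻³ rad s⁻¹, so T = 2π/N = 705.06 s ≈ 705 s.
N² > 0, so the interval is statically stable.

705 s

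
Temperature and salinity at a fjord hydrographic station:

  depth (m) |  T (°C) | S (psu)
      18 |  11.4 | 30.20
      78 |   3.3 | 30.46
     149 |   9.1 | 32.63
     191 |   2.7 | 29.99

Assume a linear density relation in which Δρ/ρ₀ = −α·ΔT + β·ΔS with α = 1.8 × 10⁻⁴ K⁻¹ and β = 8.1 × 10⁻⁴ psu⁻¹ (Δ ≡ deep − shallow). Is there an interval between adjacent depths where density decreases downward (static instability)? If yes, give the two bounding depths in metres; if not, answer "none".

149–191 m

Evaluate Δρ/ρ₀ = −αΔT + βΔS across each adjacent pair:
  18–78 m: −αΔT+βΔS = −(1.8 × 10⁻⁴)(-8.1)+(8.1 × 10⁻⁴)(+0.26) = 1.7 × 10⁻³ → stable
  78–149 m: −αΔT+βΔS = −(1.8 × 10⁻⁴)(+5.8)+(8.1 × 10⁻⁴)(+2.17) = 7.1 × 10⁻⁴ → stable
  149–191 m: −αΔT+βΔS = −(1.8 × 10⁻⁴)(-6.4)+(8.1 × 10⁻⁴)(-2.64) = -9.9 × 10⁻⁴ → UNSTABLE
The 149–191 m interval has Δρ < 0: lighter water underlies denser water.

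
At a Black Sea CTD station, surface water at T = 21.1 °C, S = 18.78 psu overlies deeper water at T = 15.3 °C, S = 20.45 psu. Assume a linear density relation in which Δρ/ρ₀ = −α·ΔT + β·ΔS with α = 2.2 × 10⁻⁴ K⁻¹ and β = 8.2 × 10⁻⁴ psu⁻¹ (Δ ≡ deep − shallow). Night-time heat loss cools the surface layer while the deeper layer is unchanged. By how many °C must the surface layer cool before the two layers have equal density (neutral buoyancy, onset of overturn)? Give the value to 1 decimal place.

Neutral buoyancy requires Δρ = 0, i.e. −α(T_deep − T_surf′) + β(S_deep − S_surf) = 0.
T_surf′ = T_deep − (β/α)·ΔS = 15.3 − (8.2 × 10⁻⁴/2.2 × 10⁻⁴)·(+1.67) = 9.075 °C.
Cooling required: 21.1 − (9.075) = 12.025 °C.

12.0 °C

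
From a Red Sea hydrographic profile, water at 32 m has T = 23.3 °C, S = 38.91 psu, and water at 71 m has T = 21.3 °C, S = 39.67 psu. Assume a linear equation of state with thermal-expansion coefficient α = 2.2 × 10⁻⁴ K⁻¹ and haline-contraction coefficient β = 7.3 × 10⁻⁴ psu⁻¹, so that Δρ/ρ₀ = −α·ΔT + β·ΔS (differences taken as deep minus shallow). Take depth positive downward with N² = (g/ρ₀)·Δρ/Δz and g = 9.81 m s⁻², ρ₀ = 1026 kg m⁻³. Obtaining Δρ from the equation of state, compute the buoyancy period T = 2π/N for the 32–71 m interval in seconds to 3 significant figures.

397 s

ΔT = -2.0 K, ΔS = +0.76 psu (deep − shallow).
Δρ/ρ₀ = −αΔT + βΔS = 4.40 × 10⁻⁴ + 5.548 × 10⁻⁴ = 9.948 × 10⁻⁴, so Δρ ≈ 1.021 kg m⁻³.
N² = (g/ρ₀)·Δρ/Δz = g·(Δρ/ρ₀)/Δz = 9.81 × 9.948 × 10⁻⁴ / 39 = 2.5023 × 10⁻⁴ s⁻².
N = √(2.5023 × 10⁻⁴) = 0.015819 rad s⁻¹ → T = 2π/N = 397.19 s ≈ 397 s.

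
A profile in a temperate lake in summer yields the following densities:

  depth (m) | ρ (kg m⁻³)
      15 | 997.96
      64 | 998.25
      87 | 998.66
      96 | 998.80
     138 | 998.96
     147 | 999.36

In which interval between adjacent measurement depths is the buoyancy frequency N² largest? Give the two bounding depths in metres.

Compute the density gradient over each adjacent pair:
  15–64 m: Δρ/Δz = 0.29/49 = 5.9 × 10⁻³ kg m⁻⁴
  64–87 m: Δρ/Δz = 0.41/23 = 0.018 kg m⁻⁴
  87–96 m: Δρ/Δz = 0.14/9 = 0.016 kg m⁻⁴
  96–138 m: Δρ/Δz = 0.16/42 = 3.8 × 10⁻³ kg m⁻⁴
  138–147 m: Δρ/Δz = 0.40/9 = 0.044 kg m⁻⁴
The largest gradient is in the 138–147 m interval — the pycnocline.

138–147 m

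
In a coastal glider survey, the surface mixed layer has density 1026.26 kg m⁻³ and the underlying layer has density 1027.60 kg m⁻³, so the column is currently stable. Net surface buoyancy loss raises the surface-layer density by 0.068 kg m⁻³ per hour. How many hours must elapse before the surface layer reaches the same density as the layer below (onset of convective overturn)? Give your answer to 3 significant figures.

19.7 hours

Density deficit of the surface layer: 1027.60 − 1026.26 = 1.34 kg m⁻³.
Required change = 1.34 / 0.068 = 19.7 hours.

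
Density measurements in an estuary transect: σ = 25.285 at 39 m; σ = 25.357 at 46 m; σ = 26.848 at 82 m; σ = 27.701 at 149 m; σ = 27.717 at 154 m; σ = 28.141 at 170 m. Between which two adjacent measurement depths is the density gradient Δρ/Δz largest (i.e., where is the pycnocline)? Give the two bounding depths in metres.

46–82 m

Compute the density gradient over each adjacent pair:
  39–46 m: Δρ/Δz = 0.072/7 = 0.010 kg m⁻⁴
  46–82 m: Δρ/Δz = 1.491/36 = 0.041 kg m⁻⁴
  82–149 m: Δρ/Δz = 0.853/67 = 0.013 kg m⁻⁴
  149–154 m: Δρ/Δz = 0.016/5 = 3.2 × 10⁻³ kg m⁻⁴
  154–170 m: Δρ/Δz = 0.424/16 = 0.026 kg m⁻⁴
The largest gradient is in the 46–82 m interval — the pycnocline.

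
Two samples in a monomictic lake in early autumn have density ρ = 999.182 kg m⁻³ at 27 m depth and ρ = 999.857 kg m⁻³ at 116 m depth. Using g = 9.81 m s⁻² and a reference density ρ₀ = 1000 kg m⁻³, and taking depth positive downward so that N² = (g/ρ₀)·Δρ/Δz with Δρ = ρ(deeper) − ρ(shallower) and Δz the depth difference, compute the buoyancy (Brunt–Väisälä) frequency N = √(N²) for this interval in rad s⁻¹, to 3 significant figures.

8.63 × 10⁻³ rad s⁻¹

Δρ = 999.857 − 999.182 = 0.675 kg m⁻³ over Δz = 116 − 27 = 89 m.
N² = (9.81/1000) × (0.675/89) = 7.4402 × 10⁻⁵ s⁻².
N = √(7.4402 × 10⁻⁵) = 8.6257 × 10⁻³ rad s⁻¹ ≈ 8.63 × 10⁻³ rad s⁻¹.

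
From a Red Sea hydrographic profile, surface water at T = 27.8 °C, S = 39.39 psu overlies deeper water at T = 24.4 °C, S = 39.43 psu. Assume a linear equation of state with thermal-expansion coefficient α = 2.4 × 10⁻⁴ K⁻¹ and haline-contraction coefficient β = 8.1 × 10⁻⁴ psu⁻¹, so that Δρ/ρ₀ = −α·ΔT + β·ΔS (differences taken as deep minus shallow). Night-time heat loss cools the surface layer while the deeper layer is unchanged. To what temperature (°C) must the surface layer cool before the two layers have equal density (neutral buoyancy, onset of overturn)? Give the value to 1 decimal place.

24.3 °C

Neutral buoyancy requires Δρ = 0, i.e. −α(T_deep − T_surf′) + β(S_deep − S_surf) = 0.
T_surf′ = T_deep − (β/α)·ΔS = 24.4 − (8.1 × 10⁻⁴/2.4 × 10⁻⁴)·(+0.04) = 24.265 °C.
Cooling required: 27.8 − (24.265) = 3.535 °C.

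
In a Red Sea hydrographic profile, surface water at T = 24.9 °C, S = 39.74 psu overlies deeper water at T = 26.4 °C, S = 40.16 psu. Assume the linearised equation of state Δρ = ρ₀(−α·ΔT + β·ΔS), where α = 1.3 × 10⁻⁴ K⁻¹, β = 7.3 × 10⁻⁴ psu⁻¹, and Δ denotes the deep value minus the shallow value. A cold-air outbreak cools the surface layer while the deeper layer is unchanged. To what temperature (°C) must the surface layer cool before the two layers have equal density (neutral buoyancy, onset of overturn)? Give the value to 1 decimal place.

24.0 °C

Neutral buoyancy requires Δρ = 0, i.e. −α(T_deep − T_surf′) + β(S_deep − S_surf) = 0.
T_surf′ = T_deep − (β/α)·ΔS = 26.4 − (7.3 × 10⁻⁴/1.3 × 10⁻⁴)·(+0.42) = 24.042 °C.
Cooling required: 24.9 − (24.042) = 0.858 °C.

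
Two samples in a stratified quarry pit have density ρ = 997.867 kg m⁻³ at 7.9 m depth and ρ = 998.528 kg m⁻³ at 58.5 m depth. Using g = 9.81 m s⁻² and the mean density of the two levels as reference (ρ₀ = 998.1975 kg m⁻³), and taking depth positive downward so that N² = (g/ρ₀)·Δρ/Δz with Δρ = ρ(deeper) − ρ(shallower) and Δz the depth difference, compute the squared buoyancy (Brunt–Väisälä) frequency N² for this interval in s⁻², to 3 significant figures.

Δρ = 998.528 − 997.867 = 0.661 kg m⁻³ over Δz = 58.5 − 7.9 = 50.6 m.
N² = (9.81/998.1975) × (0.661/50.6) = 1.2838 × 10⁻⁴ s⁻² ≈ 1.28 × 10⁻⁴ s⁻².

1.28 × 10⁻⁴ s⁻²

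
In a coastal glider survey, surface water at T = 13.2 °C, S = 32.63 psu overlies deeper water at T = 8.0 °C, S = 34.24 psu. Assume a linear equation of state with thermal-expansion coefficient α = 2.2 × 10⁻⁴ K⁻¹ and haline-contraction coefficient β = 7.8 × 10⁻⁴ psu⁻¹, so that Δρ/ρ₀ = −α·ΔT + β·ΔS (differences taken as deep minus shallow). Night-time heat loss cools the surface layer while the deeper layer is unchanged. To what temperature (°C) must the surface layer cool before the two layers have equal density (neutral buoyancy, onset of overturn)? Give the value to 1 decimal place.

2.3 °C

Neutral buoyancy requires Δρ = 0, i.e. −α(T_deep − T_surf′) + β(S_deep − S_surf) = 0.
T_surf′ = T_deep − (β/α)·ΔS = 8.0 − (7.8 × 10⁻⁴/2.2 × 10⁻⁴)·(+1.61) = 2.292 °C.
Cooling required: 13.2 − (2.292) = 10.908 °C.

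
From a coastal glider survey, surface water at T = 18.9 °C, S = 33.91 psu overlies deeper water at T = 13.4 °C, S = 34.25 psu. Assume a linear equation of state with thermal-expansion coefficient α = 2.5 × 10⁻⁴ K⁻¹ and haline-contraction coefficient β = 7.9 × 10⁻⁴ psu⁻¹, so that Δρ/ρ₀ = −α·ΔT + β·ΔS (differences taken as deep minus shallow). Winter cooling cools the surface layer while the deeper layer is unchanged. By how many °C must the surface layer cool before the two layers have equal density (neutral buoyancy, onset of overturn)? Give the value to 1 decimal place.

Neutral buoyancy requires Δρ = 0, i.e. −α(T_deep − T_surf′) + β(S_deep − S_surf) = 0.
T_surf′ = T_deep − (β/α)·ΔS = 13.4 − (7.9 × 10⁻⁴/2.5 × 10⁻⁴)·(+0.34) = 12.326 °C.
Cooling required: 18.9 − (12.326) = 6.574 °C.

6.6 °C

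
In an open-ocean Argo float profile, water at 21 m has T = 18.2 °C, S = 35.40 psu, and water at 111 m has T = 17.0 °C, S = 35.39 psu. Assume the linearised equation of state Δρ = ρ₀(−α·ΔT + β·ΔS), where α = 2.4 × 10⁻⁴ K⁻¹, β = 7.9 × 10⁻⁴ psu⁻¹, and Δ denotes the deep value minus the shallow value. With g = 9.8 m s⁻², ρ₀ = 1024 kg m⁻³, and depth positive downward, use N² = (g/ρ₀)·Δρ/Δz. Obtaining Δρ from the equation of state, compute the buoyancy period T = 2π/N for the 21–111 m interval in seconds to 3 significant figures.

1.14 × 10³ s

ΔT = -1.2 K, ΔS = -0.01 psu (deep − shallow).
Δρ/ρ₀ = −αΔT + βΔS = 2.88 × 10⁻⁴ − 7.90 × 10⁻⁶ = 2.801 × 10⁻⁴, so Δρ ≈ 0.2868 kg m⁻³.
N² = (g/ρ₀)·Δρ/Δz = g·(Δρ/ρ₀)/Δz = 9.8 × 2.801 × 10⁻⁴ / 90 = 3.0500 × 10⁻⁵ s⁻².
N = √(3.0500 × 10⁻⁵) = 5.5227 × 10⁻³ rad s⁻¹ → T = 2π/N = 1.1377 × 10³ s ≈ 1.14 × 10³ s.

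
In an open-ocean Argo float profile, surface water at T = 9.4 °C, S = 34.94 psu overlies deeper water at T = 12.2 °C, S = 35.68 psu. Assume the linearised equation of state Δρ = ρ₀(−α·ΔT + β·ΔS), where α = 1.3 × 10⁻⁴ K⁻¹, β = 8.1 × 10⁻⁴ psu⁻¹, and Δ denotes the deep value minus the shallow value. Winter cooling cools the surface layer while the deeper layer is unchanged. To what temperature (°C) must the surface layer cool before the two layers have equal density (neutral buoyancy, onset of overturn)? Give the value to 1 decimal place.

Neutral buoyancy requires Δρ = 0, i.e. −α(T_deep − T_surf′) + β(S_deep − S_surf) = 0.
T_surf′ = T_deep − (β/α)·ΔS = 12.2 − (8.1 × 10⁻⁴/1.3 × 10⁻⁴)·(+0.74) = 7.589 °C.
Cooling required: 9.4 − (7.589) = 1.811 °C.

7.6 °C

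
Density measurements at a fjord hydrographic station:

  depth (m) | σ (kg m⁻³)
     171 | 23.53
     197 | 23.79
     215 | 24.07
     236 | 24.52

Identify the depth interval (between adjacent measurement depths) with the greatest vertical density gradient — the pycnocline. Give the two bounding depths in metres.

Compute the density gradient over each adjacent pair:
  171–197 m: Δρ/Δz = 0.26/26 = 0.010 kg m⁻⁴
  197–215 m: Δρ/Δz = 0.28/18 = 0.016 kg m⁻⁴
  215–236 m: Δρ/Δz = 0.45/21 = 0.021 kg m⁻⁴
The largest gradient is in the 215–236 m interval — the pycnocline.

215–236 m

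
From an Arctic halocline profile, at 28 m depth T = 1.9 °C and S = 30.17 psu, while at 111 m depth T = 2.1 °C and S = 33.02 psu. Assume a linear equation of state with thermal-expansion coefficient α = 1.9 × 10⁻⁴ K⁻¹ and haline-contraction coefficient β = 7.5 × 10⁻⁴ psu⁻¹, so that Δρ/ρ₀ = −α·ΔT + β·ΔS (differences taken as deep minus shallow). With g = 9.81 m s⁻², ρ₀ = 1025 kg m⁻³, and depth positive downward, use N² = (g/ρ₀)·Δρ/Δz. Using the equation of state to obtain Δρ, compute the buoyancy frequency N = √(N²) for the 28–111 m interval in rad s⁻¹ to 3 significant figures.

ΔT = +0.2 K, ΔS = +2.85 psu (deep − shallow).
Δρ/ρ₀ = −αΔT + βΔS = -3.80 × 10⁻⁵ + 2.1375 × 10⁻³ = 2.0995 × 10⁻³, so Δρ ≈ 2.152 kg m⁻³.
N² = (g/ρ₀)·Δρ/Δz = g·(Δρ/ρ₀)/Δz = 9.81 × 2.0995 × 10⁻³ / 83 = 2.4815 × 10⁻⁴ s⁻².
N = √(2.4815 × 10⁻⁴) = 0.015753 rad s⁻¹ ≈ 0.0158 rad s⁻¹.

0.0158 rad s⁻¹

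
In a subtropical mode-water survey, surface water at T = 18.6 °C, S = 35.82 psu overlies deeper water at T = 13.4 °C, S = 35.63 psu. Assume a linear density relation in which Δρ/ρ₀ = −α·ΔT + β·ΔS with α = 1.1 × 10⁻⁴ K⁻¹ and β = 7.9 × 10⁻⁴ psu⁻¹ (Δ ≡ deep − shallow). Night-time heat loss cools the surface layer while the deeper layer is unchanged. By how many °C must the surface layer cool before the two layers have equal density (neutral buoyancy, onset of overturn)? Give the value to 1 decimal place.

3.8 °C

Neutral buoyancy requires Δρ = 0, i.e. −α(T_deep − T_surf′) + β(S_deep − S_surf) = 0.
T_surf′ = T_deep − (β/α)·ΔS = 13.4 − (7.9 × 10⁻⁴/1.1 × 10⁻⁴)·(-0.19) = 14.765 °C.
Cooling required: 18.6 − (14.765) = 3.835 °C.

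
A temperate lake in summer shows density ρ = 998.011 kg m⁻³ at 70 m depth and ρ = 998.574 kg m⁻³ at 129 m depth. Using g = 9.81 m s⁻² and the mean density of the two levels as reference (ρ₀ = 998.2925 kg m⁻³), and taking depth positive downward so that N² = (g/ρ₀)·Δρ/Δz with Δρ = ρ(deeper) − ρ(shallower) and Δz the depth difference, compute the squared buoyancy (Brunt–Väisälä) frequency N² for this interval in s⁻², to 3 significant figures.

Δρ = 998.574 − 998.011 = 0.563 kg m⁻³ over Δz = 129 − 70 = 59 m.
N² = (9.81/998.2925) × (0.563/59) = 9.3771 × 10⁻⁵ s⁻² ≈ 9.38 × 10⁻⁵ s⁻².

9.38 × 10⁻⁵ s⁻²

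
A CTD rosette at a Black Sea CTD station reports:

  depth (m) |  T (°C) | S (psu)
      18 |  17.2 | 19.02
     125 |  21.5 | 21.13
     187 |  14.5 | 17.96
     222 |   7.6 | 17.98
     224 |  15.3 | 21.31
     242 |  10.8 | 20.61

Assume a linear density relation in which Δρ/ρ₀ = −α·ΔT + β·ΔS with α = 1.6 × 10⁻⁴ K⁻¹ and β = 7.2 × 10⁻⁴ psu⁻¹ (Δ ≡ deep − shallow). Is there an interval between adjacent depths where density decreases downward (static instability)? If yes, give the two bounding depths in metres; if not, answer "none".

Evaluate Δρ/ρ₀ = −αΔT + βΔS across each adjacent pair:
  18–125 m: −αΔT+βΔS = −(1.6 × 10⁻⁴)(+4.3)+(7.2 × 10⁻⁴)(+2.11) = 8.3 × 10⁻⁴ → stable
  125–187 m: −αΔT+βΔS = −(1.6 × 10⁻⁴)(-7.0)+(7.2 × 10⁻⁴)(-3.17) = -1.2 × 10⁻³ → UNSTABLE
  187–222 m: −αΔT+βΔS = −(1.6 × 10⁻⁴)(-6.9)+(7.2 × 10⁻⁴)(+0.02) = 1.1 × 10⁻³ → stable
  222–224 m: −αΔT+βΔS = −(1.6 × 10⁻⁴)(+7.7)+(7.2 × 10⁻⁴)(+3.33) = 1.2 × 10⁻³ → stable
  224–242 m: −αΔT+βΔS = −(1.6 × 10⁻⁴)(-4.5)+(7.2 × 10⁻⁴)(-0.70) = 2.2 × 10⁻⁴ → stable
The 125–187 m interval has Δρ < 0: lighter water underlies denser water.

125–187 m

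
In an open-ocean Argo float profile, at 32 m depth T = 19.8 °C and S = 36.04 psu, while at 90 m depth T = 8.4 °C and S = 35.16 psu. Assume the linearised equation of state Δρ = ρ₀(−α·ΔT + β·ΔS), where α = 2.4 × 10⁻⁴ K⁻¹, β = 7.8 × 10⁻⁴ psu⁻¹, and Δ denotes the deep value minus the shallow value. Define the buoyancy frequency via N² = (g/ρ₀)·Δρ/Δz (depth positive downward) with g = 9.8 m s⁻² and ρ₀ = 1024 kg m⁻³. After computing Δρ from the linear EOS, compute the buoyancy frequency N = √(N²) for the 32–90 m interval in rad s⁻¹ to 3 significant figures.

ΔT = -11.4 K, ΔS = -0.88 psu (deep − shallow).
Δρ/ρ₀ = −αΔT + βΔS = 2.736 × 10⁻³ − 6.864 × 10⁻⁴ = 2.0496 × 10⁻³, so Δρ ≈ 2.099 kg m⁻³.
N² = (g/ρ₀)·Δρ/Δz = g·(Δρ/ρ₀)/Δz = 9.8 × 2.0496 × 10⁻³ / 58 = 3.4631 × 10⁻⁴ s⁻².
N = √(3.4631 × 10⁻⁴) = 0.018609 rad s⁻¹ ≈ 0.0186 rad s⁻¹.

0.0186 rad s⁻¹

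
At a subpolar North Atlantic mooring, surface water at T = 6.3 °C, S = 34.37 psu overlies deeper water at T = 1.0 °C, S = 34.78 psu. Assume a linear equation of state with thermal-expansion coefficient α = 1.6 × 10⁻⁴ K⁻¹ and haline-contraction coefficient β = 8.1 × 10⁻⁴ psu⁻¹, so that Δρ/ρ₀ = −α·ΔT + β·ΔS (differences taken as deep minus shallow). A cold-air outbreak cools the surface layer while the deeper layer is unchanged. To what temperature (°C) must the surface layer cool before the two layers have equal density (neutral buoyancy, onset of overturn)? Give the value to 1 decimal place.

Neutral buoyancy requires Δρ = 0, i.e. −α(T_deep − T_surf′) + β(S_deep − S_surf) = 0.
T_surf′ = T_deep − (β/α)·ΔS = 1.0 − (8.1 × 10⁻⁴/1.6 × 10⁻⁴)·(+0.41) = -1.076 °C.
Cooling required: 6.3 − (-1.076) = 7.376 °C.

-1.1 °C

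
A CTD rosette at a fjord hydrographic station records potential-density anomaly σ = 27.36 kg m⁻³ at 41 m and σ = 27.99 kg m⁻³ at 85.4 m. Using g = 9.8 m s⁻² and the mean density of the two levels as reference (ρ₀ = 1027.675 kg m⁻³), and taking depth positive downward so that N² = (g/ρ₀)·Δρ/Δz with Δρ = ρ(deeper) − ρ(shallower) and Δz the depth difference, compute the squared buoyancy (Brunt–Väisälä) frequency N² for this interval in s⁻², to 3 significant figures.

1.35 × 10⁻⁴ s⁻²

Δρ = 1027.99 − 1027.36 = 0.63 kg m⁻³ over Δz = 85.4 − 41 = 44.4 m.
N² = (9.8/1027.675) × (0.63/44.4) = 1.3531 × 10⁻⁴ s⁻² ≈ 1.35 × 10⁻⁴ s⁻².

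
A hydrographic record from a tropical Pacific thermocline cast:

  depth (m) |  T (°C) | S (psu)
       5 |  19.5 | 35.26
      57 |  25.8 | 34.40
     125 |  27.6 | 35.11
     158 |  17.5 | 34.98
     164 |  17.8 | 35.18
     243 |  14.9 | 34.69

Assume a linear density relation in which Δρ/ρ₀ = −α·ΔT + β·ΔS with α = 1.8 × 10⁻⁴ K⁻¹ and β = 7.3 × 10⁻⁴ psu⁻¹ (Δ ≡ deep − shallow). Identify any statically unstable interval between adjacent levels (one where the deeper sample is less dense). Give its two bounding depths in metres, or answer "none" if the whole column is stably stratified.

Evaluate Δρ/ρ₀ = −αΔT + βΔS across each adjacent pair:
  5–57 m: −αΔT+βΔS = −(1.8 × 10⁻⁴)(+6.3)+(7.3 × 10⁻⁴)(-0.86) = -1.8 × 10⁻³ → UNSTABLE
  57–125 m: −αΔT+βΔS = −(1.8 × 10⁻⁴)(+1.8)+(7.3 × 10⁻⁴)(+0.71) = 1.9 × 10⁻⁴ → stable
  125–158 m: −αΔT+βΔS = −(1.8 × 10⁻⁴)(-10.1)+(7.3 × 10⁻⁴)(-0.13) = 1.7 × 10⁻³ → stable
  158–164 m: −αΔT+βΔS = −(1.8 × 10⁻⁴)(+0.3)+(7.3 × 10⁻⁴)(+0.20) = 9.2 × 10⁻⁵ → stable
  164–243 m: −αΔT+βΔS = −(1.8 × 10⁻⁴)(-2.9)+(7.3 × 10⁻⁴)(-0.49) = 1.6 × 10⁻⁴ → stable
The 5–57 m interval has Δρ < 0: lighter water underlies denser water.

5–57 m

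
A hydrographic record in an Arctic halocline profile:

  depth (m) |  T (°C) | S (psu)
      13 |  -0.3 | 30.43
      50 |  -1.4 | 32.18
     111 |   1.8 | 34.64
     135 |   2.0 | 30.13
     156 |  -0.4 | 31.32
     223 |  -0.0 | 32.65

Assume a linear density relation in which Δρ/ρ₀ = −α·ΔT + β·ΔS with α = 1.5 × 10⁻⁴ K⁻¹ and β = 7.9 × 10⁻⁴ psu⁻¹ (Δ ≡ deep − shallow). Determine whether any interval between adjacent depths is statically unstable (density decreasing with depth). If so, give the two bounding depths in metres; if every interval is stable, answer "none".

111–135 m

Evaluate Δρ/ρ₀ = −αΔT + βΔS across each adjacent pair:
  13–50 m: −αΔT+βΔS = −(1.5 × 10⁻⁴)(-1.1)+(7.9 × 10⁻⁴)(+1.75) = 1.5 × 10⁻³ → stable
  50–111 m: −αΔT+βΔS = −(1.5 × 10⁻⁴)(+3.2)+(7.9 × 10⁻⁴)(+2.46) = 1.5 × 10⁻³ → stable
  111–135 m: −αΔT+βΔS = −(1.5 × 10⁻⁴)(+0.2)+(7.9 × 10⁻⁴)(-4.51) = -3.6 × 10⁻³ → UNSTABLE
  135–156 m: −αΔT+βΔS = −(1.5 × 10⁻⁴)(-2.4)+(7.9 × 10⁻⁴)(+1.19) = 1.3 × 10⁻³ → stable
  156–223 m: −αΔT+βΔS = −(1.5 × 10⁻⁴)(+0.4)+(7.9 × 10⁻⁴)(+1.33) = 9.9 × 10⁻⁴ → stable
The 111–135 m interval has Δρ < 0: lighter water underlies denser water.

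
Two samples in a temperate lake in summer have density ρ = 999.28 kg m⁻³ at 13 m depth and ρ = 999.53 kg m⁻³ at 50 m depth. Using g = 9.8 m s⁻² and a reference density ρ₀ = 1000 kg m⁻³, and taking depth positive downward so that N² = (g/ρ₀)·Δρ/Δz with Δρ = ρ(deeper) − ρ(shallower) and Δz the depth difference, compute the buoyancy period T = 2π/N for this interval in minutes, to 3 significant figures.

12.9 min

Δρ = 999.53 − 999.28 = 0.25 kg m⁻³ over Δz = 50 − 13 = 37 m.
N² = (9.8/1000) × (0.25/37) = 6.6216 × 10⁻⁵ s⁻².
N = √(6.6216 × 10⁻⁵) = 8.1373 × 10⁻³ rad s⁻¹, so T = 2π/N = 772.15 s = 12.869 min ≈ 12.9 min.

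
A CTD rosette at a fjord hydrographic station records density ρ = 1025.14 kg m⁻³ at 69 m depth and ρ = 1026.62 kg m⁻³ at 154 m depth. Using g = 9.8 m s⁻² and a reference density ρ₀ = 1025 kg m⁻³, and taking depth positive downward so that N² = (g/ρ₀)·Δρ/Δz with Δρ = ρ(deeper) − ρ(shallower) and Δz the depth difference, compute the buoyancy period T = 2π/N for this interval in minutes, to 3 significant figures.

Δρ = 1026.62 − 1025.14 = 1.48 kg m⁻³ over Δz = 154 − 69 = 85 m.
N² = (9.8/1025) × (1.48/85) = 1.6647 × 10⁻⁴ s⁻².
N = √(1.6647 × 10⁻⁴) = 0.012902 rad s⁻¹, so T = 2π/N = 486.99 s = 8.1165 min ≈ 8.12 min.

8.12 min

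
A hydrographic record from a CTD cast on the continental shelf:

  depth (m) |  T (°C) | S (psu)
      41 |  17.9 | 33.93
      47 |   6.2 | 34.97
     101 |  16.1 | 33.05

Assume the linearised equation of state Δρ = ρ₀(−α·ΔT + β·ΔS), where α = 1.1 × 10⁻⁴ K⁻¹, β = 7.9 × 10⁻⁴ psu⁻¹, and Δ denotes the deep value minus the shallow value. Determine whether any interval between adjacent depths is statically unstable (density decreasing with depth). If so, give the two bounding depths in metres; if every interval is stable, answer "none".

Evaluate Δρ/ρ₀ = −αΔT + βΔS across each adjacent pair:
  41–47 m: −αΔT+βΔS = −(1.1 × 10⁻⁴)(-11.7)+(7.9 × 10⁻⁴)(+1.04) = 2.1 × 10⁻³ → stable
  47–101 m: −αΔT+βΔS = −(1.1 × 10⁻⁴)(+9.9)+(7.9 × 10⁻⁴)(-1.92) = -2.6 × 10⁻³ → UNSTABLE
The 47–101 m interval has Δρ < 0: lighter water underlies denser water.

47–101 m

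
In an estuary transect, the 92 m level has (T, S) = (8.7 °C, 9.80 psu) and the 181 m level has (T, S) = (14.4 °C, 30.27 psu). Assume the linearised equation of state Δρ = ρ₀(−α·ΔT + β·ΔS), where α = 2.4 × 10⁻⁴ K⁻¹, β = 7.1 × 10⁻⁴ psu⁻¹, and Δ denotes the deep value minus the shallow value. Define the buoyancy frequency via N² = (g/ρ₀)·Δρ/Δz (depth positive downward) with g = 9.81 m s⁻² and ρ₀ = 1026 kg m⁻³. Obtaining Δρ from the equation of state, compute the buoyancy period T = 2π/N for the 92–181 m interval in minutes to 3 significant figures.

2.75 min

ΔT = +5.7 K, ΔS = +20.47 psu (deep − shallow).
Δρ/ρ₀ = −αΔT + βΔS = -1.368 × 10⁻³ + 0.0145337 = 0.0131657, so Δρ ≈ 13.51 kg m⁻³.
N² = (g/ρ₀)·Δρ/Δz = g·(Δρ/ρ₀)/Δz = 9.81 × 0.0131657 / 89 = 1.4512 × 10⁻³ s⁻².
N = √(1.4512 × 10⁻³) = 0.038095 rad s⁻¹ → T = 2π/N = 164.93 s = 2.7488 min ≈ 2.75 min.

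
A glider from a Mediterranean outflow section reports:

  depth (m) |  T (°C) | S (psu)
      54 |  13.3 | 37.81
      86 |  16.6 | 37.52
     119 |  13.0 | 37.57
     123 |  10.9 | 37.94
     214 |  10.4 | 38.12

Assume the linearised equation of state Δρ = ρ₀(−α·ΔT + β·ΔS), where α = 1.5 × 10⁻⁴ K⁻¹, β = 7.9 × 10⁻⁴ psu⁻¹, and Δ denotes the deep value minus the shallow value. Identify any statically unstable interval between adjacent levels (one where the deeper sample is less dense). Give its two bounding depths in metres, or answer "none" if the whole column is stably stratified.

Evaluate Δρ/ρ₀ = −αΔT + βΔS across each adjacent pair:
  54–86 m: −αΔT+βΔS = −(1.5 × 10⁻⁴)(+3.3)+(7.9 × 10⁻⁴)(-0.29) = -7.2 × 10⁻⁴ → UNSTABLE
  86–119 m: −αΔT+βΔS = −(1.5 × 10⁻⁴)(-3.6)+(7.9 × 10⁻⁴)(+0.05) = 5.8 × 10⁻⁴ → stable
  119–123 m: −αΔT+βΔS = −(1.5 × 10⁻⁴)(-2.1)+(7.9 × 10⁻⁴)(+0.37) = 6.1 × 10⁻⁴ → stable
  123–214 m: −αΔT+βΔS = −(1.5 × 10⁻⁴)(-0.5)+(7.9 × 10⁻⁴)(+0.18) = 2.2 × 10⁻⁴ → stable
The 54–86 m interval has Δρ < 0: lighter water underlies denser water.

54–86 m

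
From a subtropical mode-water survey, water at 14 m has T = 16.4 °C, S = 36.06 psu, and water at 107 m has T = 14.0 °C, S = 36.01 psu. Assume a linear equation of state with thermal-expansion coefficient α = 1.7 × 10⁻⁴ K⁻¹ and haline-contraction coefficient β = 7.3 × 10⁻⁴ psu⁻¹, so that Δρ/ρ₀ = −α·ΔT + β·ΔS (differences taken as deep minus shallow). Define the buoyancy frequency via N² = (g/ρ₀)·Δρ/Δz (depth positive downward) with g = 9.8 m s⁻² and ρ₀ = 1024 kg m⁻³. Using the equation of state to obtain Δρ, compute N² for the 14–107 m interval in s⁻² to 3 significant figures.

ΔT = -2.4 K, ΔS = -0.05 psu (deep − shallow).
Δρ/ρ₀ = −αΔT + βΔS = 4.08 × 10⁻⁴ − 3.65 × 10⁻⁵ = 3.715 × 10⁻⁴, so Δρ ≈ 0.3804 kg m⁻³.
N² = (g/ρ₀)·Δρ/Δz = g·(Δρ/ρ₀)/Δz = 9.8 × 3.715 × 10⁻⁴ / 93 = 3.9147 × 10⁻⁵ s⁻² ≈ 3.91 × 10⁻⁵ s⁻².

3.91 × 10⁻⁵ s⁻²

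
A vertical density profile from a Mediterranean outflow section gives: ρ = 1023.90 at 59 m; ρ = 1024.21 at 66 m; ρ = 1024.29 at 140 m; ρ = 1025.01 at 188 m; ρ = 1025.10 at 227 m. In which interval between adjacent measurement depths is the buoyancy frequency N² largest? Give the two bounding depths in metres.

59–66 m

Compute the density gradient over each adjacent pair:
  59–66 m: Δρ/Δz = 0.31/7 = 0.044 kg m⁻⁴
  66–140 m: Δρ/Δz = 0.08/74 = 1.1 × 10⁻³ kg m⁻⁴
  140–188 m: Δρ/Δz = 0.72/48 = 0.015 kg m⁻⁴
  188–227 m: Δρ/Δz = 0.09/39 = 2.3 × 10⁻³ kg m⁻⁴
The largest gradient is in the 59–66 m interval — the pycnocline.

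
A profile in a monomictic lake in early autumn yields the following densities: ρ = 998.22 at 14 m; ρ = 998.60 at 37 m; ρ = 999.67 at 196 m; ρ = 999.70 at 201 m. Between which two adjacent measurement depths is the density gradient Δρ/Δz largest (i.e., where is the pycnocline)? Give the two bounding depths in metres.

14–37 m

Compute the density gradient over each adjacent pair:
  14–37 m: Δρ/Δz = 0.38/23 = 0.017 kg m⁻⁴
  37–196 m: Δρ/Δz = 1.07/159 = 6.7 × 10⁻³ kg m⁻⁴
  196–201 m: Δρ/Δz = 0.03/5 = 6.0 × 10⁻³ kg m⁻⁴
The largest gradient is in the 14–37 m interval — the pycnocline.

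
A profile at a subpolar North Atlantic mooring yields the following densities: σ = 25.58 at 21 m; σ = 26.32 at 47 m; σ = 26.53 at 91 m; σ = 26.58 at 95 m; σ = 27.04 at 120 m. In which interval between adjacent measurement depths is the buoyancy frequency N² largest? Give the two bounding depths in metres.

21–47 m

Compute the density gradient over each adjacent pair:
  21–47 m: Δρ/Δz = 0.74/26 = 0.028 kg m⁻⁴
  47–91 m: Δρ/Δz = 0.21/44 = 4.8 × 10⁻³ kg m⁻⁴
  91–95 m: Δρ/Δz = 0.05/4 = 0.013 kg m⁻⁴
  95–120 m: Δρ/Δz = 0.46/25 = 0.018 kg m⁻⁴
The largest gradient is in the 21–47 m interval — the pycnocline.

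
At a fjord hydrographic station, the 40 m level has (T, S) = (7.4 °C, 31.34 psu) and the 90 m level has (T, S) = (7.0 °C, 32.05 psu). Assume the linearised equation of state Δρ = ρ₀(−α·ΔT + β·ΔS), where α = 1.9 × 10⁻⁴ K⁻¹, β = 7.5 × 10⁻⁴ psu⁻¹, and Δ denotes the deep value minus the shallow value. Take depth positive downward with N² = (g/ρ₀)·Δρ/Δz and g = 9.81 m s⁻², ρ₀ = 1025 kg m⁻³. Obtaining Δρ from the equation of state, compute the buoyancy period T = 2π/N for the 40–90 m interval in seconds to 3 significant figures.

575 s

ΔT = -0.4 K, ΔS = +0.71 psu (deep − shallow).
Δρ/ρ₀ = −αΔT + βΔS = 7.60 × 10⁻⁵ + 5.325 × 10⁻⁴ = 6.085 × 10⁻⁴, so Δρ ≈ 0.6237 kg m⁻³.
N² = (g/ρ₀)·Δρ/Δz = g·(Δρ/ρ₀)/Δz = 9.81 × 6.085 × 10⁻⁴ / 50 = 1.1939 × 10⁻⁴ s⁻².
N = √(1.1939 × 10⁻⁴) = 0.010927 rad s⁻¹ → T = 2π/N = 575.01 s ≈ 575 s.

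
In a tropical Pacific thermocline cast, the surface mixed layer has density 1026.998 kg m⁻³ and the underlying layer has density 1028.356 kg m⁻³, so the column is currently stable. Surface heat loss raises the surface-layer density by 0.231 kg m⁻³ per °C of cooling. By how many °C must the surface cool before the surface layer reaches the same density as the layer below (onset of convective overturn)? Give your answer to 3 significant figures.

5.88 °C

Density deficit of the surface layer: 1028.356 − 1026.998 = 1.358 kg m⁻³.
Required change = 1.358 / 0.231 = 5.88 °C.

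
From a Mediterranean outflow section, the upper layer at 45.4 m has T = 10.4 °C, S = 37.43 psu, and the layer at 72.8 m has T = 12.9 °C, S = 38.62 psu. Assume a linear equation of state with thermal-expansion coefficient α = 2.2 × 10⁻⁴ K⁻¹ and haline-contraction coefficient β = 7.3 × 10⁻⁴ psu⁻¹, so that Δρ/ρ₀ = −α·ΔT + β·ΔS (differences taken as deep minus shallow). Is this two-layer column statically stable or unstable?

stable

ΔT = 12.9 − 10.4 = +2.5 K and ΔS = 38.62 − 37.43 = +1.19 psu (deep − shallow).
−αΔT = -5.50 × 10⁻⁴; βΔS = 8.687 × 10⁻⁴; sum Δρ/ρ₀ = 3.187 × 10⁻⁴.
Δρ/ρ₀ > 0, so Δρ > 0: deeper water is denser → statically stable.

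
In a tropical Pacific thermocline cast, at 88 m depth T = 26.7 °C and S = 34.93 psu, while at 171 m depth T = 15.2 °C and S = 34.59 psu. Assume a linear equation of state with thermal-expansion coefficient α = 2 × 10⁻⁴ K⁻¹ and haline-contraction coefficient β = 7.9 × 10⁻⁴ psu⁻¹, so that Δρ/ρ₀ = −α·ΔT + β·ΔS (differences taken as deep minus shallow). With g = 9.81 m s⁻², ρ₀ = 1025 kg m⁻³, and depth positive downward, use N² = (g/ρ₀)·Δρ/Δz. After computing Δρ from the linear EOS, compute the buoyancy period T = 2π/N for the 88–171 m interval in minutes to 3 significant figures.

6.76 min

ΔT = -11.5 K, ΔS = -0.34 psu (deep − shallow).
Δρ/ρ₀ = −αΔT + βΔS = 2.30 × 10⁻³ − 2.686 × 10⁻⁴ = 2.0314 × 10⁻³, so Δρ ≈ 2.082 kg m⁻³.
N² = (g/ρ₀)·Δρ/Δz = g·(Δρ/ρ₀)/Δz = 9.81 × 2.0314 × 10⁻³ / 83 = 2.4010 × 10⁻⁴ s⁻².
N = √(2.4010 × 10⁻⁴) = 0.015495 rad s⁻¹ → T = 2π/N = 405.50 s = 6.7583 min ≈ 6.76 min.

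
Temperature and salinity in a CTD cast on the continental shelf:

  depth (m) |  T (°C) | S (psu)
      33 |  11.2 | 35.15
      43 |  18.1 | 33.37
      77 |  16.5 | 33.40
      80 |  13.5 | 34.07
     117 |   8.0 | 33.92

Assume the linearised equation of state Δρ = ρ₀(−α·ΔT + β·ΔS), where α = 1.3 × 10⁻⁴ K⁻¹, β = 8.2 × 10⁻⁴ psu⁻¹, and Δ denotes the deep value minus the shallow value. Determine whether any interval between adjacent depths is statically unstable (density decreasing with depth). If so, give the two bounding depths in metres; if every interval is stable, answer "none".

Evaluate Δρ/ρ₀ = −αΔT + βΔS across each adjacent pair:
  33–43 m: −αΔT+βΔS = −(1.3 × 10⁻⁴)(+6.9)+(8.2 × 10⁻⁴)(-1.78) = -2.4 × 10⁻³ → UNSTABLE
  43–77 m: −αΔT+βΔS = −(1.3 × 10⁻⁴)(-1.6)+(8.2 × 10⁻⁴)(+0.03) = 2.3 × 10⁻⁴ → stable
  77–80 m: −αΔT+βΔS = −(1.3 × 10⁻⁴)(-3.0)+(8.2 × 10⁻⁴)(+0.67) = 9.4 × 10⁻⁴ → stable
  80–117 m: −αΔT+βΔS = −(1.3 × 10⁻⁴)(-5.5)+(8.2 × 10⁻⁴)(-0.15) = 5.9 × 10⁻⁴ → stable
The 33–43 m interval has Δρ < 0: lighter water underlies denser water.

33–43 m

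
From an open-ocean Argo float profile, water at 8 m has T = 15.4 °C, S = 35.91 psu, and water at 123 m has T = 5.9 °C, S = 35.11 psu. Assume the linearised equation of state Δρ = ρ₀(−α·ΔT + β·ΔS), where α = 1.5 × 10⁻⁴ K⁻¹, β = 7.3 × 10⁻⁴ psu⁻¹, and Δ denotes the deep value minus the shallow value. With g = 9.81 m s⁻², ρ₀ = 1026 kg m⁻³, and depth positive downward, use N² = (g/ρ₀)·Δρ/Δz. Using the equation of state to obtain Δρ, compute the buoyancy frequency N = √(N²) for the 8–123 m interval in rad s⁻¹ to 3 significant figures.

ΔT = -9.5 K, ΔS = -0.80 psu (deep − shallow).
Δρ/ρ₀ = −αΔT + βΔS = 1.425 × 10⁻³ − 5.84 × 10⁻⁴ = 8.41 × 10⁻⁴, so Δρ ≈ 0.8629 kg m⁻³.
N² = (g/ρ₀)·Δρ/Δz = g·(Δρ/ρ₀)/Δz = 9.81 × 8.41 × 10⁻⁴ / 115 = 7.1741 × 10⁻⁵ s⁻².
N = √(7.1741 × 10⁻⁵) = 8.4700 × 10⁻³ rad s⁻¹ ≈ 8.47 × 10⁻³ rad s⁻¹.

8.47 × 10⁻³ rad s⁻¹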